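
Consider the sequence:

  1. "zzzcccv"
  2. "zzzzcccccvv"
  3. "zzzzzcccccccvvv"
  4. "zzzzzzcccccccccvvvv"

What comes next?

zzzzzzzcccccccccccvvvvv

Reading off run lengths: z runs 3, 4, 5, 6; c runs 3, 5, 7, 9; v runs 1, 2, 3, 4 — each is linear in n, where the shown terms are n = 2, 3, 4, 5.
At n = 6 the blocks have lengths 7, 11, 5.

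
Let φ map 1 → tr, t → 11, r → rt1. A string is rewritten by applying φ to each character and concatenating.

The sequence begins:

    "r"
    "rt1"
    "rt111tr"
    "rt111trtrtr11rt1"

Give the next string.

rt111trtrtr11rt111rt111rt1trtrrt111tr

Applying the rule to each of the 16 symbols of rt111trtrtr11rt1 gives the pieces rt1 11 tr tr tr 11 rt1 11 rt1 11 rt1 tr tr rt1 11 tr, which concatenate to the answer.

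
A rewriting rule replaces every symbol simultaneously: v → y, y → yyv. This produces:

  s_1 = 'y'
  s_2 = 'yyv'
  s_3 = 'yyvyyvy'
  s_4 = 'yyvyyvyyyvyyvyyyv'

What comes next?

Rewriting the 17 symbols of yyvyyvyyyvyyvyyyv one by one yields yyv yyv y yyv yyv y yyv yyv yyv y yyv yyv y yyv yyv yyv y; concatenated:

yyvyyvyyyvyyvyyyvyyvyyvyyyvyyvyyyvyyvyyvy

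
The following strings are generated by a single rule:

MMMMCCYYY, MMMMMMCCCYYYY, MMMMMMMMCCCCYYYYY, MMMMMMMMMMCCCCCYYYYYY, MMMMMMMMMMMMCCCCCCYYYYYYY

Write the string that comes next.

The n-th term is 2n M's then n C's then n+1 Y's, where the shown terms are n = 2, 3, 4, 5, 6.
Setting n = 7 gives 14, 7, 8 characters in each block.

MMMMMMMMMMMMMMCCCCCCCYYYYYYYY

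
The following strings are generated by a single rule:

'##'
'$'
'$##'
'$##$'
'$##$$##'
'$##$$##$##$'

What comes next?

Each term (from the third on) is the previous term followed by the one before it: term 3 = $·## = $##.
So term 7 is $##$$##$##$·$##$$##.

$##$$##$##$$##$$##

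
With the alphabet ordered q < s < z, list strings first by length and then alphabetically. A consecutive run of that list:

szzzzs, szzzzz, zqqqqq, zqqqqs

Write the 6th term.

zqqqsq

Continuing the enumeration 2 steps past zqqqqs: zqqqqs → zqqqqz → (answer).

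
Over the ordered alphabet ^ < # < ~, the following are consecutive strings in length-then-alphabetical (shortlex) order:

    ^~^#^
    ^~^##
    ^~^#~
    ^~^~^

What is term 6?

Stepping forward 2 times from ^~^~^: ^~^~^ → ^~^~#, then the target.

^~^~~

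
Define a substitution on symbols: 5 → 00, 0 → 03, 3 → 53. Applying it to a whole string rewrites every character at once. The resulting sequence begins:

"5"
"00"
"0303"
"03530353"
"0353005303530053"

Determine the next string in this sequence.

03530053030300530353005303030053

Replace each of the 16 characters of 0353005303530053 in place — 03 53 00 53 03 03 00 53 03 53 00 53 03 03 00 53 — and concatenate.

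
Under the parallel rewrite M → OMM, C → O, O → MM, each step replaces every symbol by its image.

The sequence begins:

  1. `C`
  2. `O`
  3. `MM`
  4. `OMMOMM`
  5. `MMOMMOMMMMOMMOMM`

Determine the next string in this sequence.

Rewriting the 16 symbols of MMOMMOMMMMOMMOMM one by one yields OMM OMM MM OMM OMM MM OMM OMM OMM OMM MM OMM OMM MM OMM OMM; concatenated:

OMMOMMMMOMMOMMMMOMMOMMOMMOMMMMOMMOMMMMOMMOMM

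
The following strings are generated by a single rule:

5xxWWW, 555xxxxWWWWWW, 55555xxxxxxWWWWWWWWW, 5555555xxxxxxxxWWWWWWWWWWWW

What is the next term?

Term n consists of 2n-1 5's, followed by 2n x's, followed by 3n W's (n = 1, 2, …).
At n = 5 the blocks have lengths 9, 10, 15.

555555555xxxxxxxxxxWWWWWWWWWWWWWWW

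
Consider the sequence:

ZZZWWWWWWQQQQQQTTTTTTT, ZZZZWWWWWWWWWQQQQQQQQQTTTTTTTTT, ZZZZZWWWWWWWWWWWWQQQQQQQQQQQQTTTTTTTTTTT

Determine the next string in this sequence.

ZZZZZZWWWWWWWWWWWWWWWQQQQQQQQQQQQQQQTTTTTTTTTTTTT

Reading off run lengths: Z runs 3, 4, 5; W runs 6, 9, 12; Q runs 6, 9, 12; T runs 7, 9, 11 — each is linear in n, where the shown terms are n = 2, 3, 4.
At n = 5 the blocks have lengths 6, 15, 15, 13.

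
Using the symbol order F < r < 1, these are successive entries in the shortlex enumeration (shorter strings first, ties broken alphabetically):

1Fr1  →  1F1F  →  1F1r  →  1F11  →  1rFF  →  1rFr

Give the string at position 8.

1rrF

Stepping forward 2 times from 1rFr: 1rFr → 1rF1, then the target.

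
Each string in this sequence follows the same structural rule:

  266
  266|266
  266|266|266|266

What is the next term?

Every step duplicates the string with '|' between the halves.
So the next term is two copies of 266|266|266|266 with '|' between the halves.

266|266|266|266|266|266|266|266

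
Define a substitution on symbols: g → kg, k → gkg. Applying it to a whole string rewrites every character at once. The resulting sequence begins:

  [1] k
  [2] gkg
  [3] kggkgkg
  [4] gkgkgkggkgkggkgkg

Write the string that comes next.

φ(gkgkgkggkgkggkgkg) expands symbol-by-symbol to kg gkg kg gkg kg gkg kg kg gkg kg gkg kg kg gkg kg gkg kg; joining the 17 pieces gives the next term.

kggkgkggkgkggkgkgkggkgkggkgkgkggkgkggkgkg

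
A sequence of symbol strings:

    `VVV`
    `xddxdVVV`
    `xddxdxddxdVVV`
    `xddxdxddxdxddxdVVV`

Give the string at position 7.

Each term is the previous one with xddxd prepended.
From xddxdxddxdxddxdVVV, 3 further steps: xddxdxddxdxddxdVVV → xddxdxddxdxddxdxddxdVVV → xddxdxddxdxddxdxddxdxddxdVVV → (answer).

xddxdxddxdxddxdxddxdxddxdxddxdVVV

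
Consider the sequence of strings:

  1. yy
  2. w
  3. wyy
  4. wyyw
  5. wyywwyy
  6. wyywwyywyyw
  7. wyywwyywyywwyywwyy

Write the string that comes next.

From term 3 onward, concatenate the last term with the second-to-last: w·yy = wyy, wyy·w = wyyw, …
The next term joins wyywwyywyywwyywwyy and wyywwyywyyw.

wyywwyywyywwyywwyywyywwyywyyw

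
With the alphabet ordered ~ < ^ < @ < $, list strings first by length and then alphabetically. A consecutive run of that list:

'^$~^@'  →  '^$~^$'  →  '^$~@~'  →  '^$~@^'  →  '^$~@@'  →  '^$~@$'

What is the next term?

^$~$~

The successor of ^$~@$ increments the rightmost position that isn't already $ and resets every position after it to ~.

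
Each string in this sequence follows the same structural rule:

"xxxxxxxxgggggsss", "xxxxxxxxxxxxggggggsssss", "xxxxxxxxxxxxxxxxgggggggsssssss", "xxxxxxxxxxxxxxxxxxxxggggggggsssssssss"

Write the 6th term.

xxxxxxxxxxxxxxxxxxxxxxxxxxxxggggggggggsssssssssssss

Term n consists of 4n x's, followed by n+3 g's, followed by 2n-1 s's, where the shown terms are n = 2, 3, 4, 5.
Setting n = 7 gives 28, 10, 13 characters in each block.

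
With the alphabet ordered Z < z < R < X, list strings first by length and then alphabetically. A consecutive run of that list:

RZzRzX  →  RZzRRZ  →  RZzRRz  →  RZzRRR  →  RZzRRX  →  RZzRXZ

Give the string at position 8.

Advancing 2 positions from RZzRXZ through RZzRXZ → RZzRXz reaches term 8.

RZzRXR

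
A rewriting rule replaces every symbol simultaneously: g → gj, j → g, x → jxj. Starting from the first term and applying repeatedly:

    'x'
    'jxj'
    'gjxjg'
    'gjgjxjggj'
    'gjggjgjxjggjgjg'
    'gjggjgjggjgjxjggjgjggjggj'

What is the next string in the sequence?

φ(gjggjgjggjgjxjggjgjggjggj) expands symbol-by-symbol to gj g gj gj g gj g gj gj g gj g jxj g gj gj g gj g gj gj g gj gj g; joining the 25 pieces gives the next term.

gjggjgjggjggjgjggjgjxjggjgjggjggjgjggjgjg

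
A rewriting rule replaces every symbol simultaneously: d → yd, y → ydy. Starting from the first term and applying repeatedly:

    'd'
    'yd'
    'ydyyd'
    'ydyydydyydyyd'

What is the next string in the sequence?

Applying the rule to each of the 13 symbols of ydyydydyydyyd gives the pieces ydy yd ydy ydy yd ydy yd ydy ydy yd ydy ydy yd, which concatenate to the answer.

ydyydydyydyydydyydydyydyydydyydyyd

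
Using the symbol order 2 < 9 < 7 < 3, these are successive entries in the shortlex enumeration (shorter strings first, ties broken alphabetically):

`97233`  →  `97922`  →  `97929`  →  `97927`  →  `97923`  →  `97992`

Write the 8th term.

97997

Stepping forward 2 times from 97992: 97992 → 97999, then the target.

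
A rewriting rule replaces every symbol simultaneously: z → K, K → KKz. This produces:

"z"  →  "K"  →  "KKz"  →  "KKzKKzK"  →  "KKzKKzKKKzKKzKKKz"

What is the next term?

KKzKKzKKKzKKzKKKzKKzKKzKKKzKKzKKKzKKzKKzK

φ(KKzKKzKKKzKKzKKKz) expands symbol-by-symbol to KKz KKz K KKz KKz K KKz KKz KKz K KKz KKz K KKz KKz KKz K; joining the 17 pieces gives the next term.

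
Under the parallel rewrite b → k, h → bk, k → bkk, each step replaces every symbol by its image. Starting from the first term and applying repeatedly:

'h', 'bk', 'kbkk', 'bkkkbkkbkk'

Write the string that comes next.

kbkkbkkbkkkbkkbkkkbkkbkk

Expanding bkkkbkkbkk: b→k, k→bkk, k→bkk, k→bkk, b→k, k→bkk, k→bkk, b→k, k→bkk, k→bkk. Concatenated: k bkk bkk bkk k bkk bkk k bkk bkk.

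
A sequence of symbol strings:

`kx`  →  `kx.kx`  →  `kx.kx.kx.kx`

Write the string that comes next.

Each string is two copies of the previous one joined by '.'.
So the next term is two copies of kx.kx.kx.kx with '.' between the halves.

kx.kx.kx.kx.kx.kx.kx.kx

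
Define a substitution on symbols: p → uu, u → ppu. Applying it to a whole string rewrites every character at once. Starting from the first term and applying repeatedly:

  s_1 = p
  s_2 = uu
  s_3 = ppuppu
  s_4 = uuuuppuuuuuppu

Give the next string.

ppuppuppuppuuuuuppuppuppuppuppuuuuuppu

Replace each of the 14 characters of uuuuppuuuuuppu in place — ppu ppu ppu ppu uu uu ppu ppu ppu ppu ppu uu uu ppu — and concatenate.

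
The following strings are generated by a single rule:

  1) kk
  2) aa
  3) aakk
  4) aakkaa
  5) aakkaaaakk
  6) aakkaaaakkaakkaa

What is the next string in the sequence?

From term 3 onward, concatenate the last term with the second-to-last: aa·kk = aakk, aakk·aa = aakkaa, …
So term 7 is aakkaaaakkaakkaa·aakkaaaakk.

aakkaaaakkaakkaaaakkaaaakk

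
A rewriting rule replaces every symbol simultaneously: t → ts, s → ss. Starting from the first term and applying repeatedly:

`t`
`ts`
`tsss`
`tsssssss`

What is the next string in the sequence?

Apply φ to tsssssss symbol by symbol: t→ts, s→ss, s→ss, s→ss, s→ss, s→ss, s→ss, s→ss; joined: ts ss ss ss ss ss ss ss.

tsssssssssssssss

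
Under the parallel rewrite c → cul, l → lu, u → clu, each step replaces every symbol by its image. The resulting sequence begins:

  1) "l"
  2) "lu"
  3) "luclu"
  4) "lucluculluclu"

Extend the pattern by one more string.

luclucullucluculclululucluculluclu

φ(lucluculluclu) expands symbol-by-symbol to lu clu cul lu clu cul clu lu lu clu cul lu clu; joining the 13 pieces gives the next term.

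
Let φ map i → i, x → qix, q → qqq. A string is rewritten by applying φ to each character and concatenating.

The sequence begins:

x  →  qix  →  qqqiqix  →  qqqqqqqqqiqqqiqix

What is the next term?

qqqqqqqqqqqqqqqqqqqqqqqqqqqiqqqqqqqqqiqqqiqix

Applying the rule to each of the 17 symbols of qqqqqqqqqiqqqiqix gives the pieces qqq qqq qqq qqq qqq qqq qqq qqq qqq i qqq qqq qqq i qqq i qix, which concatenate to the answer.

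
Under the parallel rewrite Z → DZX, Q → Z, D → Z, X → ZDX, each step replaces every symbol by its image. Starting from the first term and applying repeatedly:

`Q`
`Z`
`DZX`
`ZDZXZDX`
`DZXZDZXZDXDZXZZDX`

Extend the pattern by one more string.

Applying the rule to each of the 17 symbols of DZXZDZXZDXDZXZZDX gives the pieces Z DZX ZDX DZX Z DZX ZDX DZX Z ZDX Z DZX ZDX DZX DZX Z ZDX, which concatenate to the answer.

ZDZXZDXDZXZDZXZDXDZXZZDXZDZXZDXDZXDZXZZDX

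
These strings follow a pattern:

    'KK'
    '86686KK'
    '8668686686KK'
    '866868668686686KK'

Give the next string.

The strings grow by a fixed prefix 86686 each time.
Applying this once more to 866868668686686KK:

86686866868668686686KK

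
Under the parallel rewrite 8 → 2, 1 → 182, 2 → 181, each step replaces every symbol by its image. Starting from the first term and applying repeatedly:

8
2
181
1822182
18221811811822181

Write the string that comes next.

18221811811822182182218218221811811822182

φ(18221811811822181) expands symbol-by-symbol to 182 2 181 181 182 2 182 182 2 182 182 2 181 181 182 2 182; joining the 17 pieces gives the next term.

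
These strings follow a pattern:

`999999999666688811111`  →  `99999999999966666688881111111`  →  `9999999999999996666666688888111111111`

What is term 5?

Each string has the form 9^{3n+3} 6^{2n} 8^{n+1} 1^{2n+1}, where the shown terms are n = 2, 3, 4.
Setting n = 6 gives 21, 12, 7, 13 characters in each block.

99999999999999999999966666666666688888881111111111111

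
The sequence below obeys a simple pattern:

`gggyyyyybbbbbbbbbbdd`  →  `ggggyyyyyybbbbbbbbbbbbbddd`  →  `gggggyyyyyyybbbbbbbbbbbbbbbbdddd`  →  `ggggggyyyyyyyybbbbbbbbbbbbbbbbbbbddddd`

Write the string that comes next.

Each string has the form g^{n} y^{n+2} b^{3n+1} d^{n-1}, where the shown terms are n = 3, 4, 5, 6.
For the next term, n = 7, so the run lengths are 7, 9, 22, 6.

gggggggyyyyyyyyybbbbbbbbbbbbbbbbbbbbbbdddddd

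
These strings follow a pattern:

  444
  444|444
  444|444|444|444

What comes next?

Each string is two copies of the previous one joined by '|'.
One more doubling of 444|444|444|444 gives the answer.

444|444|444|444|444|444|444|444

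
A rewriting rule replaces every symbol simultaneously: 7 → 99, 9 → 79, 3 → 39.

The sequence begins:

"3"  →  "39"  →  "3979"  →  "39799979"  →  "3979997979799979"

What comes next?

39799979797999799979997979799979

Replace each of the 16 characters of 3979997979799979 in place — 39 79 99 79 79 79 99 79 99 79 99 79 79 79 99 79 — and concatenate.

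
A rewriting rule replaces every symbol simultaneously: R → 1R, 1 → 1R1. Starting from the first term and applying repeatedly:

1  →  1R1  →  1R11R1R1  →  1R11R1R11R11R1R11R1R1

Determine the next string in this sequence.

1R11R1R11R11R1R11R1R11R11R1R11R11R1R11R1R11R11R1R11R1R1

Applying the rule to each of the 21 symbols of 1R11R1R11R11R1R11R1R1 gives the pieces 1R1 1R 1R1 1R1 1R 1R1 1R 1R1 1R1 1R 1R1 1R1 1R 1R1 1R 1R1 1R1 1R 1R1 1R 1R1, which concatenate to the answer.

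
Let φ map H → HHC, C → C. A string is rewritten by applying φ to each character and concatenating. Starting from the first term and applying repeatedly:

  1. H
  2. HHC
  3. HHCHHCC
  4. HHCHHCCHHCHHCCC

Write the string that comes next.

φ(HHCHHCCHHCHHCCC) expands symbol-by-symbol to HHC HHC C HHC HHC C C HHC HHC C HHC HHC C C C; joining the 15 pieces gives the next term.

HHCHHCCHHCHHCCCHHCHHCCHHCHHCCCC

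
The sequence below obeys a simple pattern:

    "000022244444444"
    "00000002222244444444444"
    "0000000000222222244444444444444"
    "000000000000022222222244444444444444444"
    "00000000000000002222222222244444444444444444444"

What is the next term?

Each string has the form 0^{3n-2} 2^{2n-1} 4^{3n+2}, where the shown terms are n = 2, 3, 4, 5, 6.
Setting n = 7 gives 19, 13, 23 characters in each block.

0000000000000000000222222222222244444444444444444444444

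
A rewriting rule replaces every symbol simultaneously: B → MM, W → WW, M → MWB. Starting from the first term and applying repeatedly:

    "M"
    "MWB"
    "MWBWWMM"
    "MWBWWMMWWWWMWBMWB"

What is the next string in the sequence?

MWBWWMMWWWWMWBMWBWWWWWWWWMWBWWMMMWBWWMM

Replace each of the 17 characters of MWBWWMMWWWWMWBMWB in place — MWB WW MM WW WW MWB MWB WW WW WW WW MWB WW MM MWB WW MM — and concatenate.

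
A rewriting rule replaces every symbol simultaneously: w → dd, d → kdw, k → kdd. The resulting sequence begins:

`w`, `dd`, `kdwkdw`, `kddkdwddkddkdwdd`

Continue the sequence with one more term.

Rewriting the 16 symbols of kddkdwddkddkdwdd one by one yields kdd kdw kdw kdd kdw dd kdw kdw kdd kdw kdw kdd kdw dd kdw kdw; concatenated:

kddkdwkdwkddkdwddkdwkdwkddkdwkdwkddkdwddkdwkdw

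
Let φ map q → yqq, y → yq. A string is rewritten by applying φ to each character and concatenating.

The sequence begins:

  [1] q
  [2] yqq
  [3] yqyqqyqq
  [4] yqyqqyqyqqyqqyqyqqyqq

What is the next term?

yqyqqyqyqqyqqyqyqqyqyqqyqqyqyqqyqqyqyqqyqyqqyqqyqyqqyqq

φ(yqyqqyqyqqyqqyqyqqyqq) expands symbol-by-symbol to yq yqq yq yqq yqq yq yqq yq yqq yqq yq yqq yqq yq yqq yq yqq yqq yq yqq yqq; joining the 21 pieces gives the next term.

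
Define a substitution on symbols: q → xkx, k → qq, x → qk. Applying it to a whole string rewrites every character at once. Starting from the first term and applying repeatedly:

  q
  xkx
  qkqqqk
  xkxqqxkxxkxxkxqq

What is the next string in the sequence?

qkqqqkxkxxkxqkqqqkqkqqqkqkqqqkxkxxkx

φ(xkxqqxkxxkxxkxqq) expands symbol-by-symbol to qk qq qk xkx xkx qk qq qk qk qq qk qk qq qk xkx xkx; joining the 16 pieces gives the next term.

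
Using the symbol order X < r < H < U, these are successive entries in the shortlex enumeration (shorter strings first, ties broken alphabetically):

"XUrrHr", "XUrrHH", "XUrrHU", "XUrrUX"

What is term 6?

Continuing the enumeration 2 steps past XUrrUX: XUrrUX → XUrrUr → (answer).

XUrrUH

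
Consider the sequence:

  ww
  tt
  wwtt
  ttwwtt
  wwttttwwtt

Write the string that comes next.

ttwwttwwttttwwtt

This is a Fibonacci-style word recurrence s(k) = s(k−2)·s(k−1): e.g. ww·tt = wwtt.
So term 6 is ttwwtt·wwttttwwtt.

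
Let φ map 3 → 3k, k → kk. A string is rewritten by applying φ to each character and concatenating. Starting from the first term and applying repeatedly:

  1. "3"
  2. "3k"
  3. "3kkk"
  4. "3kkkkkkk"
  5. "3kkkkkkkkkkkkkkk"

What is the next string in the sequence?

Applying the rule to each of the 16 symbols of 3kkkkkkkkkkkkkkk gives the pieces 3k kk kk kk kk kk kk kk kk kk kk kk kk kk kk kk, which concatenate to the answer.

3kkkkkkkkkkkkkkkkkkkkkkkkkkkkkkk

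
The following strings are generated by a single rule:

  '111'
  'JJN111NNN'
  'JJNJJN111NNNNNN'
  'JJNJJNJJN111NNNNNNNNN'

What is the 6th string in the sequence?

JJNJJNJJNJJNJJN111NNNNNNNNNNNNNNN

Every step adds JJN to the front and NNN to the end of the previous string.
From JJNJJNJJN111NNNNNNNNN, 2 further steps: JJNJJNJJN111NNNNNNNNN → JJNJJNJJNJJN111NNNNNNNNNNNN → (answer).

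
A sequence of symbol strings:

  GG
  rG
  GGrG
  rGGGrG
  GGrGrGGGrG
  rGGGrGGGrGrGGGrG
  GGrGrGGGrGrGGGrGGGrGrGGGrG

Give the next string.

From term 3 onward, concatenate the second-to-last term with the last: GG·rG = GGrG, rG·GGrG = rGGGrG, …
Continuing: rGGGrGGGrGrGGGrG · GGrGrGGGrGrGGGrGGGrGrGGGrG gives term 8.

rGGGrGGGrGrGGGrGGGrGrGGGrGrGGGrGGGrGrGGGrG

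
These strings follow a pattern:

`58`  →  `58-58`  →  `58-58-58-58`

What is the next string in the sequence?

58-58-58-58-58-58-58-58

s(k+1) = s(k)·-·s(k) — each term doubles the last with '-' between the halves.
One more doubling of 58-58-58-58 gives the answer.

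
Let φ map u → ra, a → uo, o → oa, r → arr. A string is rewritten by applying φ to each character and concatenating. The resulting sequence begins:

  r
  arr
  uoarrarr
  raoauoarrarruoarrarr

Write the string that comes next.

Rewriting the 20 symbols of raoauoarrarruoarrarr one by one yields arr uo oa uo ra oa uo arr arr uo arr arr ra oa uo arr arr uo arr arr; concatenated:

arruooauoraoauoarrarruoarrarrraoauoarrarruoarrarr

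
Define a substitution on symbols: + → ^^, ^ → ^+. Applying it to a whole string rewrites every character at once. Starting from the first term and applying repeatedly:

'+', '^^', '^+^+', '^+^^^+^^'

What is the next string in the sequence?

Expanding ^+^^^+^^: ^→^+, +→^^, ^→^+, ^→^+, ^→^+, +→^^, ^→^+, ^→^+. Concatenated: ^+ ^^ ^+ ^+ ^+ ^^ ^+ ^+.

^+^^^+^+^+^^^+^+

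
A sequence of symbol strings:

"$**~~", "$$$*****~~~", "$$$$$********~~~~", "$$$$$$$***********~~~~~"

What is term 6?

$$$$$$$$$$$*****************~~~~~~~

Reading off run lengths: $ runs 1, 3, 5, 7; * runs 2, 5, 8, 11; ~ runs 2, 3, 4, 5 — each is linear in n (n = 1, 2, …).
Setting n = 6 gives 11, 17, 7 characters in each block.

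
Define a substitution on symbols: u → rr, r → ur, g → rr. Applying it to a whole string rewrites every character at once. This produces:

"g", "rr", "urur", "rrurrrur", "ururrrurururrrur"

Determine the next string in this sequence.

rrurrrurururrrurrrurrrurururrrur

Replace each of the 16 characters of ururrrurururrrur in place — rr ur rr ur ur ur rr ur rr ur rr ur ur ur rr ur — and concatenate.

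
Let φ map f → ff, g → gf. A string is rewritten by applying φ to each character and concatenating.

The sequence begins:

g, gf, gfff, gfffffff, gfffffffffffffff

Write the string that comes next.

gfffffffffffffffffffffffffffffff

Replace each of the 16 characters of gfffffffffffffff in place — gf ff ff ff ff ff ff ff ff ff ff ff ff ff ff ff — and concatenate.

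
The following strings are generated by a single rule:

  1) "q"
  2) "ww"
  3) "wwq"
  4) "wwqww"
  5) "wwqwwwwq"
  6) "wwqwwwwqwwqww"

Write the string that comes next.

This is a Fibonacci-style word recurrence s(k) = s(k−1)·s(k−2): e.g. ww·q = wwq.
So term 7 is wwqwwwwqwwqww·wwqwwwwq.

wwqwwwwqwwqwwwwqwwwwq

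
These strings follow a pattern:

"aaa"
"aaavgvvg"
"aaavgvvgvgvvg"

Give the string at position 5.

aaavgvvgvgvvgvgvvgvgvvg

Every step adds vgvvg to the end: s(k+1) = s(k)·vgvvg.
From aaavgvvgvgvvg, 2 further steps: aaavgvvgvgvvg → aaavgvvgvgvvgvgvvg → (answer).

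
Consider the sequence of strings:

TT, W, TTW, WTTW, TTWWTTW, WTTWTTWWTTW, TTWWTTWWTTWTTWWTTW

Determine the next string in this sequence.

WTTWTTWWTTWTTWWTTWWTTWTTWWTTW

This is a Fibonacci-style word recurrence s(k) = s(k−2)·s(k−1): e.g. TT·W = TTW.
The next term joins WTTWTTWWTTW and TTWWTTWWTTWTTWWTTW.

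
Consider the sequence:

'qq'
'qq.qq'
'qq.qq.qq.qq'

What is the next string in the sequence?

Every step duplicates the string with '.' between the halves.
One more doubling of qq.qq.qq.qq gives the answer.

qq.qq.qq.qq.qq.qq.qq.qq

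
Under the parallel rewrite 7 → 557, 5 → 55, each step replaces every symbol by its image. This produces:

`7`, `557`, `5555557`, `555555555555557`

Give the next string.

Replace each of the 15 characters of 555555555555557 in place — 55 55 55 55 55 55 55 55 55 55 55 55 55 55 557 — and concatenate.

5555555555555555555555555555557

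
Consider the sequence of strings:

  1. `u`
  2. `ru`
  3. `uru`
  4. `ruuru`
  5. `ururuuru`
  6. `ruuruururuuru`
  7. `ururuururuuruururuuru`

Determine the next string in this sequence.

From term 3 onward, concatenate the second-to-last term with the last: u·ru = uru, ru·uru = ruuru, …
So term 8 is ruuruururuuru·ururuururuuruururuuru.

ruuruururuuruururuururuuruururuuru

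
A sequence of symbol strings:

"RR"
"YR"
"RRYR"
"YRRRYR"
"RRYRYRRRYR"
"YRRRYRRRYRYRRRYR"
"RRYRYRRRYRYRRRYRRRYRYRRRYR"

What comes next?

From term 3 onward, concatenate the second-to-last term with the last: RR·YR = RRYR, YR·RRYR = YRRRYR, …
Continuing: YRRRYRRRYRYRRRYR · RRYRYRRRYRYRRRYRRRYRYRRRYR gives term 8.

YRRRYRRRYRYRRRYRRRYRYRRRYRYRRRYRRRYRYRRRYR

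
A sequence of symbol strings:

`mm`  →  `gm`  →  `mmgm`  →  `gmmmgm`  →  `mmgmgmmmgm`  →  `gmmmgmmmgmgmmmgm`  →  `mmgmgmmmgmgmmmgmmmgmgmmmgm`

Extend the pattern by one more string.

gmmmgmmmgmgmmmgmmmgmgmmmgmgmmmgmmmgmgmmmgm

This is a Fibonacci-style word recurrence s(k) = s(k−2)·s(k−1): e.g. mm·gm = mmgm.
So term 8 is gmmmgmmmgmgmmmgm·mmgmgmmmgmgmmmgmmmgmgmmmgm.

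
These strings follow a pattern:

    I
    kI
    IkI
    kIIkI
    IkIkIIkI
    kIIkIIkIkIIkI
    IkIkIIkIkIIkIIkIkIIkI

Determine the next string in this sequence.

From term 3 onward, concatenate the second-to-last term with the last: I·kI = IkI, kI·IkI = kIIkI, …
So term 8 is kIIkIIkIkIIkI·IkIkIIkIkIIkIIkIkIIkI.

kIIkIIkIkIIkIIkIkIIkIkIIkIIkIkIIkI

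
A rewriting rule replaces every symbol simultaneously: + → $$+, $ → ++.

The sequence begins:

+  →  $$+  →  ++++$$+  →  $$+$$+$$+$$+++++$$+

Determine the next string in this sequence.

Rewriting the 19 symbols of $$+$$+$$+$$+++++$$+ one by one yields ++ ++ $$+ ++ ++ $$+ ++ ++ $$+ ++ ++ $$+ $$+ $$+ $$+ $$+ ++ ++ $$+; concatenated:

++++$$+++++$$+++++$$+++++$$+$$+$$+$$+$$+++++$$+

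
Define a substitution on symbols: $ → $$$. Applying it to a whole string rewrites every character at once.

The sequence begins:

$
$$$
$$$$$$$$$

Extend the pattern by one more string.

$$$$$$$$$$$$$$$$$$$$$$$$$$$

Apply φ to $$$$$$$$$ symbol by symbol: $→$$$, $→$$$, $→$$$, $→$$$, $→$$$, $→$$$, $→$$$, $→$$$, $→$$$; joined: $$$ $$$ $$$ $$$ $$$ $$$ $$$ $$$ $$$.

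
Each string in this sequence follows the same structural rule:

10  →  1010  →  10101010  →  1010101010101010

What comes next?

Every step duplicates the string.
One more doubling of 1010101010101010 gives the answer.

10101010101010101010101010101010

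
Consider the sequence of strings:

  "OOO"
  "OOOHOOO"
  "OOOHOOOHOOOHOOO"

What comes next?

Each string is two copies of the previous one joined by 'H'.
Doubling OOOHOOOHOOOHOOO with 'H' between the halves:

OOOHOOOHOOOHOOOHOOOHOOOHOOOHOOO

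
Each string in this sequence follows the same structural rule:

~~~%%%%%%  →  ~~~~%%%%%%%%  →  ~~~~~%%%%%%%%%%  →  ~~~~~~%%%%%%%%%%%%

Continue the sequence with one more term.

Each string has the form ~^{n} %^{2n}, where the shown terms are n = 3, 4, 5, 6.
At n = 7 the blocks have lengths 7, 14.

~~~~~~~%%%%%%%%%%%%%%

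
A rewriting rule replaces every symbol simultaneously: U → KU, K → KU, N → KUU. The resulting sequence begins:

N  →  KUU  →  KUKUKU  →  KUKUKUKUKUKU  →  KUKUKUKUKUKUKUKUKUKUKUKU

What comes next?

Applying the rule to each of the 24 symbols of KUKUKUKUKUKUKUKUKUKUKUKU gives the pieces KU KU KU KU KU KU KU KU KU KU KU KU KU KU KU KU KU KU KU KU KU KU KU KU, which concatenate to the answer.

KUKUKUKUKUKUKUKUKUKUKUKUKUKUKUKUKUKUKUKUKUKUKUKU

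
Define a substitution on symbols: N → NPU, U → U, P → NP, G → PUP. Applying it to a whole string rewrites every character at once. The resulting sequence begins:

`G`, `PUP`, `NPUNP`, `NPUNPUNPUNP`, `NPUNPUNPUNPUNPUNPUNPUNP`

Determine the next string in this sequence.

φ(NPUNPUNPUNPUNPUNPUNPUNP) expands symbol-by-symbol to NPU NP U NPU NP U NPU NP U NPU NP U NPU NP U NPU NP U NPU NP U NPU NP; joining the 23 pieces gives the next term.

NPUNPUNPUNPUNPUNPUNPUNPUNPUNPUNPUNPUNPUNPUNPUNP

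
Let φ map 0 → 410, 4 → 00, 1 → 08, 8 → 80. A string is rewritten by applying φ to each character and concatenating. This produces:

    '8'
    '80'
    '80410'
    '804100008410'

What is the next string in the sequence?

804100008410410410410800008410

Expanding 804100008410: 8→80, 0→410, 4→00, 1→08, 0→410, 0→410, 0→410, 0→410, 8→80, 4→00, 1→08, 0→410. Concatenated: 80 410 00 08 410 410 410 410 80 00 08 410.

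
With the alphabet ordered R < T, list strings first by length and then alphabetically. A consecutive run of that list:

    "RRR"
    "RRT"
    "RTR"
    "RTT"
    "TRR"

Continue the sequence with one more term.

The successor of TRR increments the rightmost position that isn't already T and resets every position after it to R.

TRT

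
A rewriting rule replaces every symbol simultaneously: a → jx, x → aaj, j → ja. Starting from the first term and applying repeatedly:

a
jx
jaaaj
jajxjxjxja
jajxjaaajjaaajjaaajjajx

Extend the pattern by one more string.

jajxjaaajjajxjxjxjajajxjxjxjajajxjxjxjajajxjaaaj

Applying the rule to each of the 23 symbols of jajxjaaajjaaajjaaajjajx gives the pieces ja jx ja aaj ja jx jx jx ja ja jx jx jx ja ja jx jx jx ja ja jx ja aaj, which concatenate to the answer.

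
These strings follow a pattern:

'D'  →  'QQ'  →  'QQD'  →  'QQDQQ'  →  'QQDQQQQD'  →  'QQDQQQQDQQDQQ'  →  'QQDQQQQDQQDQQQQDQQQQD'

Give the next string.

QQDQQQQDQQDQQQQDQQQQDQQDQQQQDQQDQQ

From term 3 onward, concatenate the last term with the second-to-last: QQ·D = QQD, QQD·QQ = QQDQQ, …
So term 8 is QQDQQQQDQQDQQQQDQQQQD·QQDQQQQDQQDQQ.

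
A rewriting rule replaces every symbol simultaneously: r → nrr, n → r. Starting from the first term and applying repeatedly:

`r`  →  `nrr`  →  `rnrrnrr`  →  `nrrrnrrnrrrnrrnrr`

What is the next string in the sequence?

rnrrnrrnrrrnrrnrrrnrrnrrnrrrnrrnrrrnrrnrr

Replace each of the 17 characters of nrrrnrrnrrrnrrnrr in place — r nrr nrr nrr r nrr nrr r nrr nrr nrr r nrr nrr r nrr nrr — and concatenate.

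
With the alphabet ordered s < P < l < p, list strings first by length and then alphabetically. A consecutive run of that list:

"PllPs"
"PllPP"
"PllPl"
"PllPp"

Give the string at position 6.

Stepping forward 2 times from PllPp: PllPp → Pllls, then the target.

PlllP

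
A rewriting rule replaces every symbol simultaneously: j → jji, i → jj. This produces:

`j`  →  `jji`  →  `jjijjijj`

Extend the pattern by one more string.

Apply φ to jjijjijj symbol by symbol: j→jji, j→jji, i→jj, j→jji, j→jji, i→jj, j→jji, j→jji; joined: jji jji jj jji jji jj jji jji.

jjijjijjjjijjijjjjijji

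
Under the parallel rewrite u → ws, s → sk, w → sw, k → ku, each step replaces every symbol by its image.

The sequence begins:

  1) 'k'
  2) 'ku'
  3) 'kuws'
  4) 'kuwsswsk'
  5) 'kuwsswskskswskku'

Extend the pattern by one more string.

kuwsswskskswskkuskkuskswskkukuws

Replace each of the 16 characters of kuwsswskskswskku in place — ku ws sw sk sk sw sk ku sk ku sk sw sk ku ku ws — and concatenate.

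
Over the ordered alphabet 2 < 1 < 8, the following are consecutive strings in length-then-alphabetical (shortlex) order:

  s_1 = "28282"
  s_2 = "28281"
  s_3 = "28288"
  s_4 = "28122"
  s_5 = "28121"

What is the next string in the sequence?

Treat 28121 as a base-3 numeral over the given alphabet and add one, carrying through any trailing 8's.

28128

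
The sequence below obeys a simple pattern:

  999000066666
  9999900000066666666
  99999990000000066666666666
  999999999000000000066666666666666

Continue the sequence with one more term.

9999999999900000000000066666666666666666

Reading off run lengths: 9 runs 3, 5, 7, 9; 0 runs 4, 6, 8, 10; 6 runs 5, 8, 11, 14 — each is linear in n, where the shown terms are n = 2, 3, 4, 5.
Setting n = 6 gives 11, 12, 17 characters in each block.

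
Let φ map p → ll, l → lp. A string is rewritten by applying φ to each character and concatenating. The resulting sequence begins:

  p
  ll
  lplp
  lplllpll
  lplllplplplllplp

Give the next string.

Rewriting the 16 symbols of lplllplplplllplp one by one yields lp ll lp lp lp ll lp ll lp ll lp lp lp ll lp ll; concatenated:

lplllplplplllplllplllplplplllpll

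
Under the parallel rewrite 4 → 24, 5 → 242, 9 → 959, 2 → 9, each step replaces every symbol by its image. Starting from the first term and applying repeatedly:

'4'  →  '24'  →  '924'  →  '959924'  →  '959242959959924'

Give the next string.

9592429599249959242959959242959959924

φ(959242959959924) expands symbol-by-symbol to 959 242 959 9 24 9 959 242 959 959 242 959 959 9 24; joining the 15 pieces gives the next term.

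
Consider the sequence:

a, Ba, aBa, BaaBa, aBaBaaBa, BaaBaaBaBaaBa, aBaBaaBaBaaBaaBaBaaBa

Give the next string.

BaaBaaBaBaaBaaBaBaaBaBaaBaaBaBaaBa

From term 3 onward, concatenate the second-to-last term with the last: a·Ba = aBa, Ba·aBa = BaaBa, …
So term 8 is BaaBaaBaBaaBa·aBaBaaBaBaaBaaBaBaaBa.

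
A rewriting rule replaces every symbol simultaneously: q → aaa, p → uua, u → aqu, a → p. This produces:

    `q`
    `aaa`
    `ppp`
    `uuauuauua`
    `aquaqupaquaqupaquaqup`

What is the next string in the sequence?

paaaaqupaaaaquuuapaaaaqupaaaaquuuapaaaaqupaaaaquuua

φ(aquaqupaquaqupaquaqup) expands symbol-by-symbol to p aaa aqu p aaa aqu uua p aaa aqu p aaa aqu uua p aaa aqu p aaa aqu uua; joining the 21 pieces gives the next term.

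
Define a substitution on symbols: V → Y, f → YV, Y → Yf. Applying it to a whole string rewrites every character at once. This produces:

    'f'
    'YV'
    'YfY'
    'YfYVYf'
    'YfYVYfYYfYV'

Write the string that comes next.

Apply φ to YfYVYfYYfYV symbol by symbol: Y→Yf, f→YV, Y→Yf, V→Y, Y→Yf, f→YV, Y→Yf, Y→Yf, f→YV, Y→Yf, V→Y; joined: Yf YV Yf Y Yf YV Yf Yf YV Yf Y.

YfYVYfYYfYVYfYfYVYfY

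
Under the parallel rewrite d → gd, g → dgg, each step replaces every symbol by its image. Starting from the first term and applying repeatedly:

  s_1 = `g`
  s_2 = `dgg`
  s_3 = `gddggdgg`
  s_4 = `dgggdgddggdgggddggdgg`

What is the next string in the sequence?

Rewriting the 21 symbols of dgggdgddggdgggddggdgg one by one yields gd dgg dgg dgg gd dgg gd gd dgg dgg gd dgg dgg dgg gd gd dgg dgg gd dgg dgg; concatenated:

gddggdggdgggddgggdgddggdgggddggdggdgggdgddggdgggddggdgg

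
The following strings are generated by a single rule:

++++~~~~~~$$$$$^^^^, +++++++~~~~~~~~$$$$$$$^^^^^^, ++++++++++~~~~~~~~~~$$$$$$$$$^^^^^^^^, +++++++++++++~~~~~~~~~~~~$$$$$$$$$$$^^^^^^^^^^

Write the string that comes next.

Reading off run lengths: + runs 4, 7, 10, 13; ~ runs 6, 8, 10, 12; $ runs 5, 7, 9, 11; ^ runs 4, 6, 8, 10 — each is linear in n, where the shown terms are n = 2, 3, 4, 5.
At n = 6 the blocks have lengths 16, 14, 13, 12.

++++++++++++++++~~~~~~~~~~~~~~$$$$$$$$$$$$$^^^^^^^^^^^^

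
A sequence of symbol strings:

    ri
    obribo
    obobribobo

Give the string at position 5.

obobobobribobobobo

Every step adds ob to the front and bo to the end of the previous string.
From obobribobo, 2 further steps: obobribobo → obobobribobobo → (answer).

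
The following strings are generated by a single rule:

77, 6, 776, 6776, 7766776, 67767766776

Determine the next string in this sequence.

776677667767766776

Each term (from the third on) is the two preceding terms concatenated in order: term 3 = 77·6 = 776.
Continuing: 7766776 · 67767766776 gives term 7.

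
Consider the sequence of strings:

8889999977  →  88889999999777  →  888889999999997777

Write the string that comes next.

Reading off run lengths: 8 runs 3, 4, 5; 9 runs 5, 7, 9; 7 runs 2, 3, 4 — each is linear in n, where the shown terms are n = 2, 3, 4.
At n = 5 the blocks have lengths 6, 11, 5.

8888889999999999977777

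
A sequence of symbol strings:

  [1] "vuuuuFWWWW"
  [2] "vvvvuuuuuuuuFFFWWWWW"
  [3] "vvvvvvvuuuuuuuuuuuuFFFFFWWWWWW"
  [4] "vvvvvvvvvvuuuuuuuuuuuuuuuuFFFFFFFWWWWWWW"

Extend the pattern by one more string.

vvvvvvvvvvvvvuuuuuuuuuuuuuuuuuuuuFFFFFFFFFWWWWWWWW

The n-th term is 3n-2 v's then 4n u's then 2n-1 F's then n+3 W's (n = 1, 2, …).
Setting n = 5 gives 13, 20, 9, 8 characters in each block.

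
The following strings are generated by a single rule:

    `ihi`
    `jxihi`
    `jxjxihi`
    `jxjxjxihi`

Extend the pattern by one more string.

The strings grow by a fixed prefix jx each time.
Applying this once more to jxjxjxihi:

jxjxjxjxihi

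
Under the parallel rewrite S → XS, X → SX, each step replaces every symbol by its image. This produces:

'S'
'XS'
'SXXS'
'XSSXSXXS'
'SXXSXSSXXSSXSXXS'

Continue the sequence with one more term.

Rewriting the 16 symbols of SXXSXSSXXSSXSXXS one by one yields XS SX SX XS SX XS XS SX SX XS XS SX XS SX SX XS; concatenated:

XSSXSXXSSXXSXSSXSXXSXSSXXSSXSXXS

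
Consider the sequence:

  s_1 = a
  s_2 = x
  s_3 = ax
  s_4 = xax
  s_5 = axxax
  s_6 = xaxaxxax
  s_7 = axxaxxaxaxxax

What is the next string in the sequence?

xaxaxxaxaxxaxxaxaxxax

From term 3 onward, concatenate the second-to-last term with the last: a·x = ax, x·ax = xax, …
So term 8 is xaxaxxax·axxaxxaxaxxax.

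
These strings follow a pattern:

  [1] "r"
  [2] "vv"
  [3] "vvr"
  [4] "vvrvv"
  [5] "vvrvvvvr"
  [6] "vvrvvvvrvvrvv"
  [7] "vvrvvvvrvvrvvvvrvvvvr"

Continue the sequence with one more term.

This is a Fibonacci-style word recurrence s(k) = s(k−1)·s(k−2): e.g. vv·r = vvr.
Continuing: vvrvvvvrvvrvvvvrvvvvr · vvrvvvvrvvrvv gives term 8.

vvrvvvvrvvrvvvvrvvvvrvvrvvvvrvvrvv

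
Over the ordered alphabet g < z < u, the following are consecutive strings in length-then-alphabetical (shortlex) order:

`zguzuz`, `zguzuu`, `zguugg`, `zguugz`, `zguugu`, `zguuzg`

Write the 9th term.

zguuug

Advancing 3 positions from zguuzg through zguuzg → zguuzz → zguuzu reaches term 9.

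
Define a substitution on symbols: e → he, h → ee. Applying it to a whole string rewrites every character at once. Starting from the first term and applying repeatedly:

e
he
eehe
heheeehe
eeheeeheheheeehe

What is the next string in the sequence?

Applying the rule to each of the 16 symbols of eeheeeheheheeehe gives the pieces he he ee he he he ee he ee he ee he he he ee he, which concatenate to the answer.

heheeeheheheeeheeeheeeheheheeehe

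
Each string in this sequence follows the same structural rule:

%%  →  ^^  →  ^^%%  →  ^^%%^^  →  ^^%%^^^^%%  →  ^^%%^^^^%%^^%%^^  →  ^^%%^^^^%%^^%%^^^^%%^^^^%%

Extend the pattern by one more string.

^^%%^^^^%%^^%%^^^^%%^^^^%%^^%%^^^^%%^^%%^^

Each term (from the third on) is the previous term followed by the one before it: term 3 = ^^·%% = ^^%%.
Continuing: ^^%%^^^^%%^^%%^^^^%%^^^^%% · ^^%%^^^^%%^^%%^^ gives term 8.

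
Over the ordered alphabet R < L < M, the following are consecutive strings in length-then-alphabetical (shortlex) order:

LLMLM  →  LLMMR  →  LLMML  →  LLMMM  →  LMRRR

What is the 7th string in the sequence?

LMRRM

Continuing the enumeration 2 steps past LMRRR: LMRRR → LMRRL → (answer).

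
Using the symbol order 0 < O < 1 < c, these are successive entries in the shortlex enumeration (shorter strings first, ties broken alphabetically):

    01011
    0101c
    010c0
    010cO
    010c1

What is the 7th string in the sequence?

01O00

Advancing 2 positions from 010c1 through 010c1 → 010cc reaches term 7.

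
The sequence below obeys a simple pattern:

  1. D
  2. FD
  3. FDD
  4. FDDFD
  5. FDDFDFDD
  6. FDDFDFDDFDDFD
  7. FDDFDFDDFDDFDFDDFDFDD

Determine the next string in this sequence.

FDDFDFDDFDDFDFDDFDFDDFDDFDFDDFDDFD

Each term (from the third on) is the previous term followed by the one before it: term 3 = FD·D = FDD.
So term 8 is FDDFDFDDFDDFDFDDFDFDD·FDDFDFDDFDDFD.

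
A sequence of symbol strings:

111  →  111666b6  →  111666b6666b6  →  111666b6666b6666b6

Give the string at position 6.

The strings grow by a fixed suffix 666b6 each time.
From 111666b6666b6666b6, 2 further steps: 111666b6666b6666b6 → 111666b6666b6666b6666b6 → (answer).

111666b6666b6666b6666b6666b6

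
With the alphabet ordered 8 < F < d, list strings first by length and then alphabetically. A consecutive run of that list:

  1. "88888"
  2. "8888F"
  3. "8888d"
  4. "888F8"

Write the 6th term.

888Fd

Stepping forward 2 times from 888F8: 888F8 → 888FF, then the target.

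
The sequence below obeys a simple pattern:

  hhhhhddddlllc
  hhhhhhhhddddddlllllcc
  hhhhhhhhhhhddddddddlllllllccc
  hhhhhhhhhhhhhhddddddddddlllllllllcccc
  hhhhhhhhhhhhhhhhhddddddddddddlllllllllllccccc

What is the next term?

hhhhhhhhhhhhhhhhhhhhddddddddddddddlllllllllllllcccccc

Reading off run lengths: h runs 5, 8, 11, 14, 17; d runs 4, 6, 8, 10, 12; l runs 3, 5, 7, 9, 11; c runs 1, 2, 3, 4, 5 — each is linear in n (n = 1, 2, …).
Setting n = 6 gives 20, 14, 13, 6 characters in each block.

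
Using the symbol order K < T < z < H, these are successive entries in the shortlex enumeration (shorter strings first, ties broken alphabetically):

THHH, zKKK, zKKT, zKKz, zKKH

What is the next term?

The successor of zKKH increments the rightmost position that isn't already H and resets every position after it to K.

zKTK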